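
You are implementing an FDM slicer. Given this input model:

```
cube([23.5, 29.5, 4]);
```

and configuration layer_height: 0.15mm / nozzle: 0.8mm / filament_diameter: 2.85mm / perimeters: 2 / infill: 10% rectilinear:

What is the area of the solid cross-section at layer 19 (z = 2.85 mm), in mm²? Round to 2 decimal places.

At z = 2.85 mm: the cube is present — its section is the full 23.5×29.5 rectangle (area 693.25 mm²). Overall, the cross-section is a single solid region. Net area = 693.25 mm².

693.25 mm²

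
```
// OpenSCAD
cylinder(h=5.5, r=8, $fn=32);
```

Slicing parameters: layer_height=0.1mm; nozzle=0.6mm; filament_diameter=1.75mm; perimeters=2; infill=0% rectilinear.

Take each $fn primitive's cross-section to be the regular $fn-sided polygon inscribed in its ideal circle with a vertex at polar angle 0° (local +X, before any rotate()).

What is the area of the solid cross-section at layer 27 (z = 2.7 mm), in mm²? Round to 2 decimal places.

At z = 2.7 mm: the r=8 cylinder gives a regular 32-gon of circumradius 8 (constant along its height) (area = (32/2)·8.000²·sin(360°/32) = 199.77 mm²). Overall, the cross-section is a single solid region. Net area = 199.77 mm².

199.77 mm²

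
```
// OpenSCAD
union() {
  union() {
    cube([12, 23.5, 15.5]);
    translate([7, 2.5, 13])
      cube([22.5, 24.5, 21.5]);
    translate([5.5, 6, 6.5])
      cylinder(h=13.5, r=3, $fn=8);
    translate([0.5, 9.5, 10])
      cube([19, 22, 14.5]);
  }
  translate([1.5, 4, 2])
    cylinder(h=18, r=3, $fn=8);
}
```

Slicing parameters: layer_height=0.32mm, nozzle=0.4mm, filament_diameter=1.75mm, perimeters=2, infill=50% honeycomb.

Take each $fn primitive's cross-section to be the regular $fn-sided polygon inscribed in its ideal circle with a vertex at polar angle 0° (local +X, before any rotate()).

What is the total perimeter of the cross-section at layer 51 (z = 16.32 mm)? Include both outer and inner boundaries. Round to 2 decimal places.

134.39 mm

At z = 16.32 mm: the cube is absent (z outside [0, 15.5]); the cube at (7, 2.5) (footprint 22.5×24.5) is included at this height (perimeter 94.00 mm); the r=3 cylinder at (5.5, 6) gives a regular 8-gon of circumradius 3 (constant along its height) (perimeter = 2·8·3.000·sin(180°/8) = 18.37 mm); the cube at (0.5, 9.5) (footprint 19×22) is included at this height (perimeter 82.00 mm); Merging all regions: the regions partially overlap (shared area 223.41 mm²), so the edge portions inside another operand are dropped and the merged outline is re-measured after clipping — boundary = 123.67 mm; the r=3 cylinder at (1.5, 4) contributes a regular 8-gon of circumradius 3 (perimeter = 2·8·3.000·sin(180°/8) = 18.37 mm); Taking the union: the regions partially overlap (shared area 3.02 mm²), so the edge portions inside another operand are dropped and the merged outline is re-measured after clipping — boundary = 134.39 mm. Overall, the cross-section is a single solid region. Total boundary length (outer) = 134.39 mm.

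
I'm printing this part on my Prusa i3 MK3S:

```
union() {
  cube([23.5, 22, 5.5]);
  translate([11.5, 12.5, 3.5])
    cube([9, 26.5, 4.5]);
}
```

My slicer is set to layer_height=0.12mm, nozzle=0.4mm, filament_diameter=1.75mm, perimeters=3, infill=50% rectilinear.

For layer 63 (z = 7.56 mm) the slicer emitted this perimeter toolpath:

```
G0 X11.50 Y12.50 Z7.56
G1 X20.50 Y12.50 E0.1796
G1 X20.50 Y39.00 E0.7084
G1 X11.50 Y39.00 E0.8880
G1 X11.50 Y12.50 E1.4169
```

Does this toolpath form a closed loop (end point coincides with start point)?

Start point (G0): (11.50, 12.50). End point (last G1): the path returns to the start — closed.

yes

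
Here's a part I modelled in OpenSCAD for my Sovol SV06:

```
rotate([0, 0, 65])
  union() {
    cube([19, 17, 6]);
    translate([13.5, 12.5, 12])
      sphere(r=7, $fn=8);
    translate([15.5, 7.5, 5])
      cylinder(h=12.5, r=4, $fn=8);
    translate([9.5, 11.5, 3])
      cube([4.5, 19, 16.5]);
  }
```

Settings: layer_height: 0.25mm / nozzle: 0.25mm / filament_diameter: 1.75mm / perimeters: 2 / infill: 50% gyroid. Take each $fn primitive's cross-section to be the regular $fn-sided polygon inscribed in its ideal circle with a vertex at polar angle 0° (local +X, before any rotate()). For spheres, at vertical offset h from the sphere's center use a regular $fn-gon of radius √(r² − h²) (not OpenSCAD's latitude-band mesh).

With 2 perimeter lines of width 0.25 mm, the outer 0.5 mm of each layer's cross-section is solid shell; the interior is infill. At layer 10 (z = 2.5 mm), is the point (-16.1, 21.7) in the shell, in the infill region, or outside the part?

At z = 2.5 mm: the cube (footprint 19×17) is included at this height; the sphere at (13.5, 12.5) does not reach this height (|z−center|=9.500 > r=7); the cylinder at (15.5, 7.5) is absent (z outside [5, 17.5]); the cube at (9.5, 11.5) does not reach this height (z outside [3, 19.5]); Combining (union): only the 19×17 cube is present, so the union is just that shape — 1 connected region; (rotated 65° about Z; rotation is an isometry so areas/perimeters/island counts are preserved). Overall, the cross-section is a single solid region. Undo the 65° rotation: the query point maps to (12.863, 23.762) in the un-rotated model frame. The nearest boundary edge runs (19.00, 17.00)→(0.00, 17.00); distance from the point to it = 6.76 mm. The point is not inside any of the regions above, so it lies outside the cross-section (6.76 mm from the nearest boundary).

outside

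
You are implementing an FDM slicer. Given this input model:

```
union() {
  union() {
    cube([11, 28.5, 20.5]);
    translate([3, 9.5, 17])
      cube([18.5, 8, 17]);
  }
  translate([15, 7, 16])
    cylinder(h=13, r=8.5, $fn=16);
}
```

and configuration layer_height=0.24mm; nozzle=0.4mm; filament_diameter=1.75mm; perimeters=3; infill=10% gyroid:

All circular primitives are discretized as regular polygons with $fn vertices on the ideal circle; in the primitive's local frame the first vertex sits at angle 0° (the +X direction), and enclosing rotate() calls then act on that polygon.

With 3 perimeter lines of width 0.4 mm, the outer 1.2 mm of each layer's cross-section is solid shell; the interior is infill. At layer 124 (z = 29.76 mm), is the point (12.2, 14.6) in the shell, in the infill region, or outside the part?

At z = 29.76 mm: the cube is absent (z outside [0, 20.5]); the cube at (3, 9.5) (footprint 18.5×8) is included at this height; Combining (union): only the 18.5×8 cube at (3, 9.5) is present, so the union is just that shape — 1 connected region; the cylinder at (15, 7) is absent (z outside [16, 29]); Taking the union: only that combined region is present, so the union is just that shape — 1 connected region. Overall, the cross-section is a single solid region. The nearest boundary edge runs (21.50, 17.50)→(3.00, 17.50); distance from the point to it = 2.90 mm. The point is inside the cross-section and 2.90 mm from the nearest boundary — more than the 1.2 mm shell width (3 × 0.4), so it's in the infill interior.

infill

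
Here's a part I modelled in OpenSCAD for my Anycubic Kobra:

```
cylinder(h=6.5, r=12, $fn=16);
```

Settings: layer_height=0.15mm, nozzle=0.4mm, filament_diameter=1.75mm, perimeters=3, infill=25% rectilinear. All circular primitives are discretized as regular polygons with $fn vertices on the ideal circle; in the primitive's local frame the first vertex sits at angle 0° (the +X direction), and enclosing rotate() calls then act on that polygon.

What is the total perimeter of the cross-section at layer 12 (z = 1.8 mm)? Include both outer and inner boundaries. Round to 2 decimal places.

74.91 mm

At z = 1.8 mm: the r=12 cylinder contributes a regular 16-gon of circumradius 12 (perimeter = 2·16·12.000·sin(180°/16) = 74.91 mm). Overall, the cross-section is a single solid region. Total boundary length (outer) = 74.91 mm.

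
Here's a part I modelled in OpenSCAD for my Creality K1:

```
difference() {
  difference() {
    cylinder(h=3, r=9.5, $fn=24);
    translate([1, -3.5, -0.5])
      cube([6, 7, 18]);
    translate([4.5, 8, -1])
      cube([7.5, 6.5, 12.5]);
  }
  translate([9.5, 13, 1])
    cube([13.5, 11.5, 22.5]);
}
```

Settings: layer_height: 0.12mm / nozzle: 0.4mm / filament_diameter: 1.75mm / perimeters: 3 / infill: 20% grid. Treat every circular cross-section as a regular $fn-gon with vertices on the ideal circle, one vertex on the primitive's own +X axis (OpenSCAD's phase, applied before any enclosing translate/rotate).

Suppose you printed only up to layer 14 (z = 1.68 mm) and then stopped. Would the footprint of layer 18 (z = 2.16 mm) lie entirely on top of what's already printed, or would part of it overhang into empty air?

Compare the two slices. At z = 1.68: the cylinder: section is a regular 24-gon, circumradius r=9.5 (area = (24/2)·9.500²·sin(360°/24) = 280.30 mm²); the 6×7 cube at (1, -3.5) contributes its full rectangle (area 42.00 mm²); the 7.5×6.5 cube at (4.5, 8) contributes its full rectangle (area 48.75 mm²); Subtracting the remaining from the first: starting from the r=9.5 cylinder (280.30 mm²), the 6×7 cube at (1, -3.5) lies wholly inside it (removes its full 42.00 mm² and its 26.00 mm outline becomes a hole wall); the 7.5×6.5 cube at (4.5, 8) partially overlaps it — only the 0.10 mm² overlap (of its 48.75 mm²) is removed, clipping the outline — area = 238.20 mm²; the cube at (9.5, 13) is present — its section is the full 13.5×11.5 rectangle (area 155.25 mm²); After the difference (first − rest): starting from that combined region (238.20 mm²), the 13.5×11.5 cube at (9.5, 13) misses the remaining region (no effect) — area = 238.20 mm². At z = 2.16: the r=9.5 cylinder gives a regular 24-gon of circumradius 9.5 (constant along its height) (area = (24/2)·9.500²·sin(360°/24) = 280.30 mm²); the 6×7 cube at (1, -3.5) contributes its full rectangle (area 42.00 mm²); the 7.5×6.5 cube at (4.5, 8) contributes its full rectangle (area 48.75 mm²); After the difference (first − rest): starting from the r=9.5 cylinder (280.30 mm²), the 6×7 cube at (1, -3.5) lies wholly inside it (removes its full 42.00 mm² and its 26.00 mm outline becomes a hole wall); the 7.5×6.5 cube at (4.5, 8) partially overlaps it — only the 0.10 mm² overlap (of its 48.75 mm²) is removed, clipping the outline — area = 238.20 mm²; the cube at (9.5, 13) is present — its section is the full 13.5×11.5 rectangle (area 155.25 mm²); Taking the first minus the rest: starting from the result so far (238.20 mm²), the 13.5×11.5 cube at (9.5, 13) misses the remaining region (no effect) — area = 238.20 mm². Checking containment: the cross-section at z = 2.16 is a subset of the cross-section at z = 1.68.

entirely on top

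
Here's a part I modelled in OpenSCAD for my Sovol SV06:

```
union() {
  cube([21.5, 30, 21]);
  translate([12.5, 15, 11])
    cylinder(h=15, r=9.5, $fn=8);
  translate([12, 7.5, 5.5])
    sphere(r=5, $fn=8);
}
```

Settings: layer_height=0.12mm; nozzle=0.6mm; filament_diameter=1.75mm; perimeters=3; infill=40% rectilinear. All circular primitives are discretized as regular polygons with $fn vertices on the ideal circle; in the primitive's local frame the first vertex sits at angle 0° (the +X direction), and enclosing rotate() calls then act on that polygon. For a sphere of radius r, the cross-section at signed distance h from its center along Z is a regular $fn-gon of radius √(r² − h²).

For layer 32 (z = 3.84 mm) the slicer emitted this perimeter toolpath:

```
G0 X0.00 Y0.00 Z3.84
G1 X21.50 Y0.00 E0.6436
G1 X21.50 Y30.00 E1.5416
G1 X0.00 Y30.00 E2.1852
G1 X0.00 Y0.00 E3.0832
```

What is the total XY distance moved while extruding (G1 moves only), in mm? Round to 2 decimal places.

Sum the Euclidean lengths of each G1 segment: total = 103.00 mm.

103.00 mm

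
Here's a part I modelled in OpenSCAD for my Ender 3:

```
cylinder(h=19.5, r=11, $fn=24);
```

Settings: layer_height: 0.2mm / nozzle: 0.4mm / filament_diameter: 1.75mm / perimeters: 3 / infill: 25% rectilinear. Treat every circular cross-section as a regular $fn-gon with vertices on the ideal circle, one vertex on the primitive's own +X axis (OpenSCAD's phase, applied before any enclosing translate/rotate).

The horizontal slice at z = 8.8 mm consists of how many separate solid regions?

At z = 8.8 mm: the r=11 cylinder contributes a regular 24-gon of circumradius 11. The result has 1 disconnected region.

1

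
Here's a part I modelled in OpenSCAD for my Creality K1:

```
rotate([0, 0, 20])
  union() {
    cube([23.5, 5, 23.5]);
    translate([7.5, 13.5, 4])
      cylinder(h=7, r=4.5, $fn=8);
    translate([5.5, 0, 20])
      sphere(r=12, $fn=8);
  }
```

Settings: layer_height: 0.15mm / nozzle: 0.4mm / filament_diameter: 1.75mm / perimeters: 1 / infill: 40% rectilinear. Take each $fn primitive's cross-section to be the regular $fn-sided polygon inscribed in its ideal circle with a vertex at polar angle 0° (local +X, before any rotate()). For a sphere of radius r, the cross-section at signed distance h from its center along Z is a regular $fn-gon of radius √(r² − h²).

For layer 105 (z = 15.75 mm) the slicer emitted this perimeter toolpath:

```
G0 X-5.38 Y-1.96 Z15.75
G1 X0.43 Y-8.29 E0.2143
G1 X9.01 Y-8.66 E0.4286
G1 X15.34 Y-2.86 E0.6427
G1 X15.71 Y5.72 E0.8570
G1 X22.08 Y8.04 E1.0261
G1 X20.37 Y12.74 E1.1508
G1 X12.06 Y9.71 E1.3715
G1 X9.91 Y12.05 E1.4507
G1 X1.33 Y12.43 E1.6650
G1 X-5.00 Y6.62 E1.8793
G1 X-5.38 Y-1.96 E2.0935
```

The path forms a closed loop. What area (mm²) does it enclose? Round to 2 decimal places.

Apply the shoelace formula to the sequence of (X, Y) vertices; enclosed area = 395.23 mm².

395.23 mm²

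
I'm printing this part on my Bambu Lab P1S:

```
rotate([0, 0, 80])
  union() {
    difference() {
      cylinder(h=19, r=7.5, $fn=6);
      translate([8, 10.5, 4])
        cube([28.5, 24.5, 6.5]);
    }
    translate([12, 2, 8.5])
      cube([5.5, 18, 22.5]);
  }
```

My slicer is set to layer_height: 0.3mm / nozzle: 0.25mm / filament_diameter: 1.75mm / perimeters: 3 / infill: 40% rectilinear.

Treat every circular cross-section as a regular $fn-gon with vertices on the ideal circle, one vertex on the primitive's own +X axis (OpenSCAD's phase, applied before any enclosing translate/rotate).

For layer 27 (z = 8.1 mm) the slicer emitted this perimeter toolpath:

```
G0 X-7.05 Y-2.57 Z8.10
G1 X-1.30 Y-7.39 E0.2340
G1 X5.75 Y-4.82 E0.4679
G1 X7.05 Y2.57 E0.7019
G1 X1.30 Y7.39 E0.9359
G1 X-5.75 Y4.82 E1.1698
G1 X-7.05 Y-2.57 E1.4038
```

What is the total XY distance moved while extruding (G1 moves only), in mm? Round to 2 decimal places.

45.02 mm

Sum the Euclidean lengths of each G1 segment: total = 45.02 mm.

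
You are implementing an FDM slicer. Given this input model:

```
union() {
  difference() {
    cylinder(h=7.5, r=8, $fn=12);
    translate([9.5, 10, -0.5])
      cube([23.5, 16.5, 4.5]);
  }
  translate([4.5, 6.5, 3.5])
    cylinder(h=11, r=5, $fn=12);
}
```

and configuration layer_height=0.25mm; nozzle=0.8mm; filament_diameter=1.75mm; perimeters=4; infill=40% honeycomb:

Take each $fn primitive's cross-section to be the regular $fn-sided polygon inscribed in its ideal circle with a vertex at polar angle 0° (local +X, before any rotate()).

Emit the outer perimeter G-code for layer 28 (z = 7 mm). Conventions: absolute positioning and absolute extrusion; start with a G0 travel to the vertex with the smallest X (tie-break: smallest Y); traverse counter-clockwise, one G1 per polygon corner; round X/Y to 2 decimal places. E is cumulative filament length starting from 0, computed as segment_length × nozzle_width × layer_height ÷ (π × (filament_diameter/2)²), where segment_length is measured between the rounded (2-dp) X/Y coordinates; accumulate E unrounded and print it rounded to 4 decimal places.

At z = 7 mm: the cylinder: section is a regular 12-gon, circumradius r=8; the cube at (9.5, 10) is absent (z outside [-0.5, 4]); Taking the first minus the rest: none of the subtracted shapes is present at this height, so the r=8 cylinder is unchanged — 1 connected region; the cylinder at (4.5, 6.5): section is a regular 12-gon, circumradius r=5; Combining (union): the regions partially overlap (shared area 31.75 mm²), so overlapping operands fuse into one piece — 1 connected region. The outline is a single polygon with 18 vertices. Extrusion per mm of travel: 0.8 × 0.25 / (π × 0.875²) = 0.083150. Accumulating E over each segment gives final E = 4.8615.

G0 X-8.00 Y0.00 Z7.00
G1 X-6.93 Y-4.00 E0.3443
G1 X-4.00 Y-6.93 E0.6888
G1 X0.00 Y-8.00 E1.0331
G1 X4.00 Y-6.93 E1.3774
G1 X6.93 Y-4.00 E1.7220
G1 X8.00 Y0.00 E2.0663
G1 X7.33 Y2.50 E2.2815
G1 X8.83 Y4.00 E2.4579
G1 X9.50 Y6.50 E2.6731
G1 X8.83 Y9.00 E2.8883
G1 X7.00 Y10.83 E3.1035
G1 X4.50 Y11.50 E3.3187
G1 X2.00 Y10.83 E3.5339
G1 X0.17 Y9.00 E3.7491
G1 X-0.11 Y7.97 E3.8379
G1 X-4.00 Y6.93 E4.1727
G1 X-6.93 Y4.00 E4.5172
G1 X-8.00 Y0.00 E4.8615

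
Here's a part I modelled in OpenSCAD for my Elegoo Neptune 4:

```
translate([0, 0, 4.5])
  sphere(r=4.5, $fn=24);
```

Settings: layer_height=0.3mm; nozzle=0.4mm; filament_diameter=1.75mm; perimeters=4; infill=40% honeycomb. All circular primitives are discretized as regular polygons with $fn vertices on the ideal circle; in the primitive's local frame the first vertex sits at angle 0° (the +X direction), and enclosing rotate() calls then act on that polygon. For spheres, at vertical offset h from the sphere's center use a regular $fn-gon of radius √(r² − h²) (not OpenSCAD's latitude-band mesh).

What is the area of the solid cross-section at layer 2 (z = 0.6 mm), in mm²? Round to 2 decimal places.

15.65 mm²

At z = 0.6 mm: the r=4.5 sphere contributes a regular 24-gon of circumradius √(4.5²−3.9²) = 2.245 (area = (24/2)·2.245²·sin(360°/24) = 15.65 mm²). Overall, the cross-section is a single solid region. Net area = 15.65 mm².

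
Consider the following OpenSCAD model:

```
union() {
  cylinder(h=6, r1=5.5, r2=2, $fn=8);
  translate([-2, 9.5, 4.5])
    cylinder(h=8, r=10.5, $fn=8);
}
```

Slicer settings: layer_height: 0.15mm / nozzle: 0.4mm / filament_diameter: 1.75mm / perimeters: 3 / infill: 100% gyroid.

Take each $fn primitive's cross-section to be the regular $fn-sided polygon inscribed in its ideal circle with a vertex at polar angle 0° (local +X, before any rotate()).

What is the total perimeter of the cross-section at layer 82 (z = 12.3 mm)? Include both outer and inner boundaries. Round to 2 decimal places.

At z = 12.3 mm: the cone does not reach this height (z outside [0, 6]); the r=10.5 cylinder at (-2, 9.5) gives a regular 8-gon of circumradius 10.5 (constant along its height) (perimeter = 2·8·10.500·sin(180°/8) = 64.29 mm); Merging all regions: only the r=10.5 cylinder at (-2, 9.5) is present, so the union is just that shape — boundary = 64.29 mm. Overall, the cross-section is a single solid region. Total boundary length (outer) = 64.29 mm.

64.29 mm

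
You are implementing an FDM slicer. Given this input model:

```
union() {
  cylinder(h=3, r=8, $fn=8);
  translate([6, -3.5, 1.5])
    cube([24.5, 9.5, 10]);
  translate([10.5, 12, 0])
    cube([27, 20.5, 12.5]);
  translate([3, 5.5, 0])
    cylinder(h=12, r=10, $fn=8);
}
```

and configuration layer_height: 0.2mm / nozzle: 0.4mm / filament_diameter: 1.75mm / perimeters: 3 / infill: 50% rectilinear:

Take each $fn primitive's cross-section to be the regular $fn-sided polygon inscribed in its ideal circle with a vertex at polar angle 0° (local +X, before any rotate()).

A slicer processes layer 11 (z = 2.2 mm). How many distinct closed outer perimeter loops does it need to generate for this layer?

2

At z = 2.2 mm: the r=8 cylinder gives a regular 8-gon of circumradius 8 (constant along its height); the cube at (6, -3.5) (footprint 24.5×9.5) is included at this height; the cube at (10.5, 12) is present — its section is the full 27×20.5 rectangle; the r=10 cylinder at (3, 5.5) gives a regular 8-gon of circumradius 10 (constant along its height); Taking the union: the regions partially overlap (shared area 168.12 mm²), so overlapping operands fuse into one piece — 2 connected regions. The result has 2 disconnected regions.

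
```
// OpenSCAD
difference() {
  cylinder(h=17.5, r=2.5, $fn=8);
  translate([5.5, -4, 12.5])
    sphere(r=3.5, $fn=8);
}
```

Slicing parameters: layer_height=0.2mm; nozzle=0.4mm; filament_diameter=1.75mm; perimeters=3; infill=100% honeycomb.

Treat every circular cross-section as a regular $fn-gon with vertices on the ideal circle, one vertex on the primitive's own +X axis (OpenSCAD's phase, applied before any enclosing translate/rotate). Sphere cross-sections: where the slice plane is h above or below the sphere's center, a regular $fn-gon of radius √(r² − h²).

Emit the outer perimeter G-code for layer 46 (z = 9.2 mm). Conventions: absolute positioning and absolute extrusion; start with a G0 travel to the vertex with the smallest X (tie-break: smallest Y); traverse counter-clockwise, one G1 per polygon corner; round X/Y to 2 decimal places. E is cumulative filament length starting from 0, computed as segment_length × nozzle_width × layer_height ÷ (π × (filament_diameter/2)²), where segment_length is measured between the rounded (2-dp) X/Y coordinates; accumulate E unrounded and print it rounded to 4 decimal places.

At z = 9.2 mm: the cylinder: section is a regular 8-gon, circumradius r=2.5; the r=3.5 sphere at (5.5, -4) slices to a regular 8-gon of circumradius 1.166 (√(r²−h²) with h=3.3 from center); Taking the first minus the rest: starting from the r=2.5 cylinder, the r=3.5 sphere at (5.5, -4) misses the remaining region (no effect) — 1 connected region. The outline is a single polygon with 8 vertices. Extrusion per mm of travel: 0.4 × 0.2 / (π × 0.875²) = 0.033260. Accumulating E over each segment gives final E = 0.5094.

G0 X-2.50 Y0.00 Z9.20
G1 X-1.77 Y-1.77 E0.0637
G1 X0.00 Y-2.50 E0.1274
G1 X1.77 Y-1.77 E0.1910
G1 X2.50 Y0.00 E0.2547
G1 X1.77 Y1.77 E0.3184
G1 X0.00 Y2.50 E0.3821
G1 X-1.77 Y1.77 E0.4458
G1 X-2.50 Y0.00 E0.5094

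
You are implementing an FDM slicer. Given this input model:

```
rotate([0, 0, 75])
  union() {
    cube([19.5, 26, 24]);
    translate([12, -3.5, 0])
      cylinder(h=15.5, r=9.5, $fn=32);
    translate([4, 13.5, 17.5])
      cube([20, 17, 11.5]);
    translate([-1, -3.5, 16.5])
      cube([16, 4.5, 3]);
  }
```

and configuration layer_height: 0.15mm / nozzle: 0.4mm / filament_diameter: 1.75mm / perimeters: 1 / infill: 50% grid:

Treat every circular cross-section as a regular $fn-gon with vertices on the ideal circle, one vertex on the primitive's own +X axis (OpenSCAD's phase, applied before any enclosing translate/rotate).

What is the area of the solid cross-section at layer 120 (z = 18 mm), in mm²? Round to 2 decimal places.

At z = 18 mm: the 19.5×26 cube contributes its full rectangle (area 507.00 mm²); the cylinder at (12, -3.5) is absent (z outside [0, 15.5]); the cube at (4, 13.5) is present — its section is the full 20×17 rectangle (area 340.00 mm²); the 16×4.5 cube at (-1, -3.5) contributes its full rectangle (area 72.00 mm²); Merging all regions: the regions partially overlap — summed areas 919.00 mm² minus the doubly-counted overlap 208.75 mm² gives 710.25 mm² — area = 710.25 mm²; (whole slice rotated 75° about Z — lengths, areas and connectivity unchanged). Overall, the cross-section is a single solid region. Net area = 710.25 mm².

710.25 mm²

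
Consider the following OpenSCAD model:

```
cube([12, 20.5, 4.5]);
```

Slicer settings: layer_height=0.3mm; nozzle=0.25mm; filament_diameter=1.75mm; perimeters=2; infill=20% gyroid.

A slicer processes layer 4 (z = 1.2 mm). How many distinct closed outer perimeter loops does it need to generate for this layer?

At z = 1.2 mm: the cube is present — its section is the full 12×20.5 rectangle. The result has 1 disconnected region.

1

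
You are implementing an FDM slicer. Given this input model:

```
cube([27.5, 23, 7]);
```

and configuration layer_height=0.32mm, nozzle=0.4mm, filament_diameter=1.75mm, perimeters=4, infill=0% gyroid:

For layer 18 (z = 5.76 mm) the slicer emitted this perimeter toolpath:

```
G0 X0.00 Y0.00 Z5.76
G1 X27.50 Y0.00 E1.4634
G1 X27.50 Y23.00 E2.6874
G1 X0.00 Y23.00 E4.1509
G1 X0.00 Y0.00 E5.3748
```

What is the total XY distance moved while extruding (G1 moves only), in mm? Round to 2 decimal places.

Sum the Euclidean lengths of each G1 segment: total = 101.00 mm.

101.00 mm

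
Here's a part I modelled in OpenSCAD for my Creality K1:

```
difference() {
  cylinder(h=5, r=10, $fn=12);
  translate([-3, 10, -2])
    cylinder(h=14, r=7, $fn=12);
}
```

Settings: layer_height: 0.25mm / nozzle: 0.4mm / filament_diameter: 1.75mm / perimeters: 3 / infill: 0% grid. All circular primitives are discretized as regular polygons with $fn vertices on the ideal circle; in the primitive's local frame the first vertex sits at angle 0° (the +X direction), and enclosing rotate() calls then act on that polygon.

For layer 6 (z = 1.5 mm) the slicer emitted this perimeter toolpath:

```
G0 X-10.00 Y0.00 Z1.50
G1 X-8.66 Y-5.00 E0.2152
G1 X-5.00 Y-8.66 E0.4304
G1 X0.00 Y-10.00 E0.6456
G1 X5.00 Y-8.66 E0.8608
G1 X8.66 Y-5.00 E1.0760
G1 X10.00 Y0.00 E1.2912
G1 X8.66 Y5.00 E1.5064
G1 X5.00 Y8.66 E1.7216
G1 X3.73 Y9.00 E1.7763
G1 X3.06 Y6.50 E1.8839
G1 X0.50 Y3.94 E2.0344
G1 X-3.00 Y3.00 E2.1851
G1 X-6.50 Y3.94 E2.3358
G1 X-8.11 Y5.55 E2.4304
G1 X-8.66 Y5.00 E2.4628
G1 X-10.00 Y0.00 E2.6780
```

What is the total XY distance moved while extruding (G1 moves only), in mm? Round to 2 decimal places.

Sum the Euclidean lengths of each G1 segment: total = 64.41 mm.

64.41 mm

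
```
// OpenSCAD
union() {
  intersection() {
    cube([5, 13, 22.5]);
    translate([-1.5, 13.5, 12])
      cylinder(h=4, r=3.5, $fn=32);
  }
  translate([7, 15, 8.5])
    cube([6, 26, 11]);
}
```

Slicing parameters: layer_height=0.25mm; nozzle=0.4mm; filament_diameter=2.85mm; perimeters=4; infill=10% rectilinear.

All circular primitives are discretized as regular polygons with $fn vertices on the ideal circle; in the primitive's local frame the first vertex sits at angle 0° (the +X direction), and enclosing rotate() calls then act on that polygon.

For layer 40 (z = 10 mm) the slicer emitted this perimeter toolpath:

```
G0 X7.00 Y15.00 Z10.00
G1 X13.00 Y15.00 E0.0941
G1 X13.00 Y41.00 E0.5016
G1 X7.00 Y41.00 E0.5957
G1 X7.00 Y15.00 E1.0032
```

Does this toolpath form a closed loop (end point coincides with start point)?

yes

Start point (G0): (7.00, 15.00). End point (last G1): the path returns to the start — closed.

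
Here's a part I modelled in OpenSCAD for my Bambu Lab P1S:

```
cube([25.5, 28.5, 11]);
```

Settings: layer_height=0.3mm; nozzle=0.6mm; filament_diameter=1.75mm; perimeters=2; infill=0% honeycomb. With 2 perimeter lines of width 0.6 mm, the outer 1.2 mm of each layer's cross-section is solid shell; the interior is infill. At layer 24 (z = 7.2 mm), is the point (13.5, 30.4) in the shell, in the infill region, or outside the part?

At z = 7.2 mm: the cube is present — its section is the full 25.5×28.5 rectangle. Overall, the cross-section is a single solid region. The nearest boundary edge runs (25.50, 28.50)→(0.00, 28.50); distance from the point to it = 1.90 mm. The point is not inside any of the regions above, so it lies outside the cross-section (1.90 mm from the nearest boundary).

outside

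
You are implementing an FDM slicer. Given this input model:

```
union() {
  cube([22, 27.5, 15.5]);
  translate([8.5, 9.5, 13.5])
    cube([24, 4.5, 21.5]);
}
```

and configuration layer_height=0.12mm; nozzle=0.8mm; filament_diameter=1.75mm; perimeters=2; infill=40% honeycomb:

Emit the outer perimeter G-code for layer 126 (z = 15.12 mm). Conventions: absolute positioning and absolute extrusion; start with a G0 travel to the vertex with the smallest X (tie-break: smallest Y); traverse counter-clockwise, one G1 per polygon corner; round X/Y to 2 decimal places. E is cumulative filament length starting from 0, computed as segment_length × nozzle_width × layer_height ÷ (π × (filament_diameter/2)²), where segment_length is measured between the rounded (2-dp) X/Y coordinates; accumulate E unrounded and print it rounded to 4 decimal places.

G0 X0.00 Y0.00 Z15.12
G1 X22.00 Y0.00 E0.8781
G1 X22.00 Y9.50 E1.2572
G1 X32.50 Y9.50 E1.6763
G1 X32.50 Y14.00 E1.8559
G1 X22.00 Y14.00 E2.2750
G1 X22.00 Y27.50 E2.8138
G1 X0.00 Y27.50 E3.6919
G1 X0.00 Y0.00 E4.7895

At z = 15.12 mm: the cube (footprint 22×27.5) is included at this height; the 24×4.5 cube at (8.5, 9.5) contributes its full rectangle; Combining (union): the regions partially overlap (shared area 60.75 mm²), so overlapping operands fuse into one piece — 1 connected region. The outline is a single polygon with 8 vertices. Extrusion per mm of travel: 0.8 × 0.12 / (π × 0.875²) = 0.039912. Accumulating E over each segment gives final E = 4.7895.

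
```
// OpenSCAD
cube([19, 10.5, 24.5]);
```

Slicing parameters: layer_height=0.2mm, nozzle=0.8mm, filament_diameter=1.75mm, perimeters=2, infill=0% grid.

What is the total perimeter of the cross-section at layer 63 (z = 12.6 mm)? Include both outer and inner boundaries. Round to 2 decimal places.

At z = 12.6 mm: the cube is present — its section is the full 19×10.5 rectangle (perimeter 59.00 mm). Overall, the cross-section is a single solid region. Total boundary length (outer) = 59.00 mm.

59.00 mm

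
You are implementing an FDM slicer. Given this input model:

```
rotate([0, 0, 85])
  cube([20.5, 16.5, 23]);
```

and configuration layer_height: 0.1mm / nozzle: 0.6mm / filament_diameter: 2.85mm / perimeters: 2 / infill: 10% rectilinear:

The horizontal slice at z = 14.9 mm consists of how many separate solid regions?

At z = 14.9 mm: the cube (footprint 20.5×16.5) is included at this height; (rotated 85° about Z; rotation is an isometry so areas/perimeters/island counts are preserved). The result has 1 disconnected region.

1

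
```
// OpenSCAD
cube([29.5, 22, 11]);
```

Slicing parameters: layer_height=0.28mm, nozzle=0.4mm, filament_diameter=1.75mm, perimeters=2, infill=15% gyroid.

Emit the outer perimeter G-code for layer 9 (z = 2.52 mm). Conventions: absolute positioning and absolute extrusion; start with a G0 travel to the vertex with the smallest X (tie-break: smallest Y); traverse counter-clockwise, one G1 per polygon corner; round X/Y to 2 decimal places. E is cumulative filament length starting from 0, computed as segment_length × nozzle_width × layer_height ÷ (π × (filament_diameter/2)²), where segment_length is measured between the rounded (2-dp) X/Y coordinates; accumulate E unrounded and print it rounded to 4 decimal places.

At z = 2.52 mm: the 29.5×22 cube contributes its full rectangle. The outline is a single polygon with 4 vertices. Extrusion per mm of travel: 0.4 × 0.28 / (π × 0.875²) = 0.046564. Accumulating E over each segment gives final E = 4.7961.

G0 X0.00 Y0.00 Z2.52
G1 X29.50 Y0.00 E1.3736
G1 X29.50 Y22.00 E2.3981
G1 X0.00 Y22.00 E3.7717
G1 X0.00 Y0.00 E4.7961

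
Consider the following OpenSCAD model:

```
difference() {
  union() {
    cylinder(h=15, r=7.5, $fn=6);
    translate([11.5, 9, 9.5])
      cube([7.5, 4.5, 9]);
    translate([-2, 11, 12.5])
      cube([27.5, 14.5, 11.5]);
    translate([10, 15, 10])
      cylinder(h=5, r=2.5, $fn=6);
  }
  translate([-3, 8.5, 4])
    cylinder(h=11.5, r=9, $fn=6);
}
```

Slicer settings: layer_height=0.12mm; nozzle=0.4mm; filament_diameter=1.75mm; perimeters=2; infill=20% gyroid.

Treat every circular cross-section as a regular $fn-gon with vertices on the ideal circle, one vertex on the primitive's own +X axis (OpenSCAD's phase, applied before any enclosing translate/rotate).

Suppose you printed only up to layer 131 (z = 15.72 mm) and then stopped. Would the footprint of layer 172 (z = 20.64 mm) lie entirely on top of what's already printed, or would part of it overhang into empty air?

Compare the two slices. At z = 15.72: the cylinder is not intersected at this z (z outside [0, 15]); the cube at (11.5, 9) is present — its section is the full 7.5×4.5 rectangle (area 33.75 mm²); the cube at (-2, 11) (footprint 27.5×14.5) is included at this height (area 398.75 mm²); the cylinder at (10, 15) is not intersected at this z (z outside [10, 15]); Combining (union): the regions partially overlap — summed areas 432.50 mm² minus the doubly-counted overlap 18.75 mm² gives 413.75 mm² — area = 413.75 mm²; the cylinder at (-3, 8.5) is not intersected at this z (z outside [4, 15.5]); Subtracting the remaining from the first: none of the subtracted shapes is present at this height, so the result so far is unchanged — area = 413.75 mm². At z = 20.64: the cylinder does not reach this height (z outside [0, 15]); the cube at (11.5, 9) is not intersected at this z (z outside [9.5, 18.5]); the 27.5×14.5 cube at (-2, 11) contributes its full rectangle (area 398.75 mm²); the cylinder at (10, 15) is not intersected at this z (z outside [10, 15]); Merging all regions: only the 27.5×14.5 cube at (-2, 11) is present, so the union is just that shape — area = 398.75 mm²; the cylinder at (-3, 8.5) is not intersected at this z (z outside [4, 15.5]); Taking the first minus the rest: none of the subtracted shapes is present at this height, so the result so far is unchanged — area = 398.75 mm². Checking containment: the cross-section at z = 20.64 is a subset of the cross-section at z = 15.72.

entirely on top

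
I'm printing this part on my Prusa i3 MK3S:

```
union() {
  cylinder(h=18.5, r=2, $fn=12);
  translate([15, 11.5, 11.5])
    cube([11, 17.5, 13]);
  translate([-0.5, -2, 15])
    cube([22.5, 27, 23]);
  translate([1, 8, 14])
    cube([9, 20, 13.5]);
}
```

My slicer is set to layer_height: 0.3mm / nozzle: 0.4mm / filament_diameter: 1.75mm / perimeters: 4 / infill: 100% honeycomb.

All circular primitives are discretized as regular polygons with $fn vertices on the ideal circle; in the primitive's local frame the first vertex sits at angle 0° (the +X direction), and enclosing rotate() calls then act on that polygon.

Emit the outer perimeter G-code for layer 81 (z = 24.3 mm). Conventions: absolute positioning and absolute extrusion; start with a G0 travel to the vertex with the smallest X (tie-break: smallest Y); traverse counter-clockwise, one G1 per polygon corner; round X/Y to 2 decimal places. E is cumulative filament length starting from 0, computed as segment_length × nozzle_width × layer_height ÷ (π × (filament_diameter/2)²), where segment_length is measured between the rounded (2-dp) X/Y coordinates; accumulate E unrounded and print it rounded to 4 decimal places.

At z = 24.3 mm: the cylinder is not intersected at this z (z outside [0, 18.5]); the 11×17.5 cube at (15, 11.5) contributes its full rectangle; the cube at (-0.5, -2) is present — its section is the full 22.5×27 rectangle; the 9×20 cube at (1, 8) contributes its full rectangle; Merging all regions: the regions partially overlap (shared area 247.50 mm²), so overlapping operands fuse into one piece — 1 connected region. The outline is a single polygon with 12 vertices. Extrusion per mm of travel: 0.4 × 0.3 / (π × 0.875²) = 0.049890. Accumulating E over each segment gives final E = 6.0367.

G0 X-0.50 Y-2.00 Z24.30
G1 X22.00 Y-2.00 E1.1225
G1 X22.00 Y11.50 E1.7960
G1 X26.00 Y11.50 E1.9956
G1 X26.00 Y29.00 E2.8687
G1 X15.00 Y29.00 E3.4175
G1 X15.00 Y25.00 E3.6170
G1 X10.00 Y25.00 E3.8665
G1 X10.00 Y28.00 E4.0162
G1 X1.00 Y28.00 E4.4652
G1 X1.00 Y25.00 E4.6148
G1 X-0.50 Y25.00 E4.6897
G1 X-0.50 Y-2.00 E6.0367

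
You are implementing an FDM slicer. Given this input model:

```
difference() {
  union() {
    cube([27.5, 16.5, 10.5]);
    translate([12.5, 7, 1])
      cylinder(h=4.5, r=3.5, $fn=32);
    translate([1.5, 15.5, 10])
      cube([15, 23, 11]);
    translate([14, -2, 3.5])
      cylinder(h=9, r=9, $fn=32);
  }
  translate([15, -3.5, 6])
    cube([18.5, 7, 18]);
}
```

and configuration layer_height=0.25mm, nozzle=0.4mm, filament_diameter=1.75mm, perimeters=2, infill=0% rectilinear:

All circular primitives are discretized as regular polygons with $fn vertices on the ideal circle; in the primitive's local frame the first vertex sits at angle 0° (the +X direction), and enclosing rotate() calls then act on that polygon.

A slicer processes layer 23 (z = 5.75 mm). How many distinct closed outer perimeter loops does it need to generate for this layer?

1

At z = 5.75 mm: the cube (footprint 27.5×16.5) is included at this height; the cylinder at (12.5, 7) is absent (z outside [1, 5.5]); the cube at (1.5, 15.5) is not intersected at this z (z outside [10, 21]); the r=9 cylinder at (14, -2) gives a regular 32-gon of circumradius 9 (constant along its height); Combining (union): the regions partially overlap (shared area 90.82 mm²), so overlapping operands fuse into one piece — 1 connected region; the cube at (15, -3.5) is not intersected at this z (z outside [6, 24]); Subtracting the remaining from the first: none of the subtracted shapes is present at this height, so that combined region is unchanged — 1 connected region. The result has 1 disconnected region.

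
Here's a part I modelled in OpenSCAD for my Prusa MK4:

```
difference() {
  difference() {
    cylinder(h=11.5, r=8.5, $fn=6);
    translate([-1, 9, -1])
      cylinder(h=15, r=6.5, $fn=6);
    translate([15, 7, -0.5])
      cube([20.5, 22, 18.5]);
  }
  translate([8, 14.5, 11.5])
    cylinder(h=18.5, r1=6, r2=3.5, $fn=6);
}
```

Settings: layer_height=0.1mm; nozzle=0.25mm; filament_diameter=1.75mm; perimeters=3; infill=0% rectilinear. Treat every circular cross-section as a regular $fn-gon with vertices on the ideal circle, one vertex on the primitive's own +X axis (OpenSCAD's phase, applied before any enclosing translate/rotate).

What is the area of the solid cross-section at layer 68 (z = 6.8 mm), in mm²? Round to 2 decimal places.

154.92 mm²

At z = 6.8 mm: the r=8.5 cylinder gives a regular 6-gon of circumradius 8.5 (constant along its height) (area = (6/2)·8.500²·sin(360°/6) = 187.71 mm²); the cylinder at (-1, 9): section is a regular 6-gon, circumradius r=6.5 (area = (6/2)·6.500²·sin(360°/6) = 109.77 mm²); the cube at (15, 7) (footprint 20.5×22) is included at this height (area 451.00 mm²); Subtracting the remaining from the first: starting from the r=8.5 cylinder (187.71 mm²), the r=6.5 cylinder at (-1, 9) partially overlaps it — only the 32.79 mm² overlap (of its 109.77 mm²) is removed, clipping the outline; the 20.5×22 cube at (15, 7) misses the remaining region (no effect) — area = 154.92 mm²; the cone at (8, 14.5) is not intersected at this z (z outside [11.5, 30]); Taking the first minus the rest: none of the subtracted shapes is present at this height, so that combined region is unchanged — area = 154.92 mm². Overall, the cross-section is a single solid region. Net area = 154.92 mm².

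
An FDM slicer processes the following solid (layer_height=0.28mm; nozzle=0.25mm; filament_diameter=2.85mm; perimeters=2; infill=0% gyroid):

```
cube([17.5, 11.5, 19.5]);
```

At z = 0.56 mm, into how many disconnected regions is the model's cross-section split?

At z = 0.56 mm: the cube (footprint 17.5×11.5) is included at this height. The result has 1 disconnected region.

1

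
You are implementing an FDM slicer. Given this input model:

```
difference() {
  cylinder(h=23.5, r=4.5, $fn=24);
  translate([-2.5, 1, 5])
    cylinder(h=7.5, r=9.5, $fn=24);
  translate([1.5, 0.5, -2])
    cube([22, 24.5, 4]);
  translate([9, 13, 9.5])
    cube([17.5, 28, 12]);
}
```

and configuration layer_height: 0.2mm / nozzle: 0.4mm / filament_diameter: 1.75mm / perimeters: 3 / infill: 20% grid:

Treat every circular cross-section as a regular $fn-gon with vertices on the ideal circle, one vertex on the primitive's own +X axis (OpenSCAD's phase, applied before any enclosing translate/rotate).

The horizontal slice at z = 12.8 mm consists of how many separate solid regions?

At z = 12.8 mm: the r=4.5 cylinder gives a regular 24-gon of circumradius 4.5 (constant along its height); the cylinder at (-2.5, 1) is not intersected at this z (z outside [5, 12.5]); the cube at (1.5, 0.5) is not intersected at this z (z outside [-2, 2]); the 17.5×28 cube at (9, 13) contributes its full rectangle; Taking the first minus the rest: starting from the r=4.5 cylinder, the 17.5×28 cube at (9, 13) misses the remaining region (no effect) — 1 connected region. The result has 1 disconnected region.

1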